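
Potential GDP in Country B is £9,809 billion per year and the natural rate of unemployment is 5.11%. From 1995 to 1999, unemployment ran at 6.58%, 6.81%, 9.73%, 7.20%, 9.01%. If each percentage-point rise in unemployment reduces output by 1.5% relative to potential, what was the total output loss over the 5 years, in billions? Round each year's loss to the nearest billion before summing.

£2,028 billion

Year 1995: gap = -1.5 × (6.58 - 5.11) = -2.205%, loss ≈ 9809 × 2.205/100 ≈ 216.
Year 1996: gap = -1.5 × (6.81 - 5.11) = -2.55%, loss ≈ 9809 × 2.55/100 ≈ 250.
Year 1997: gap = -1.5 × (9.73 - 5.11) = -6.93%, loss ≈ 9809 × 6.93/100 ≈ 680.
Year 1998: gap = -1.5 × (7.2 - 5.11) = -3.135%, loss ≈ 9809 × 3.135/100 ≈ 308.
Year 1999: gap = -1.5 × (9.01 - 5.11) = -5.85%, loss ≈ 9809 × 5.85/100 ≈ 574.
Total lost output = 216 + 250 + 680 + 308 + 574 = 2028 billion.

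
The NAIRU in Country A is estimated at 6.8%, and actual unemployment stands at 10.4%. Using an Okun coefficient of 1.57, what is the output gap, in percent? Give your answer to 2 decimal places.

-5.65%

The unemployment gap is 10.4 - 6.8 = 3.6 percentage points.
Okun's law gives an output gap of -1.57 × 3.6 = -5.652%, i.e. 5.65% below potential.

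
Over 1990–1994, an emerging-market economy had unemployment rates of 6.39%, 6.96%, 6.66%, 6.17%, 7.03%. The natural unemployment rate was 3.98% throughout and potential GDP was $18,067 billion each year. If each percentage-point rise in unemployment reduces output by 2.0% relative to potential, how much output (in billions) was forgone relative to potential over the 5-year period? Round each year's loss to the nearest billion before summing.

Year 1990: gap = -2.0 × (6.39 - 3.98) = -4.82%, loss ≈ 18067 × 4.82/100 ≈ 871.
Year 1991: gap = -2.0 × (6.96 - 3.98) = -5.96%, loss ≈ 18067 × 5.96/100 ≈ 1077.
Year 1992: gap = -2.0 × (6.66 - 3.98) = -5.36%, loss ≈ 18067 × 5.36/100 ≈ 968.
Year 1993: gap = -2.0 × (6.17 - 3.98) = -4.38%, loss ≈ 18067 × 4.38/100 ≈ 791.
Year 1994: gap = -2.0 × (7.03 - 3.98) = -6.1%, loss ≈ 18067 × 6.1/100 ≈ 1102.
Total lost output = 871 + 1077 + 968 + 791 + 1102 = 4809 billion.

$4,809 billion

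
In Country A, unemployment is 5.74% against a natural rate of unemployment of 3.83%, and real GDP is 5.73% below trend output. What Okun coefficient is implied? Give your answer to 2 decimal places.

Okun's law: output gap = -β × (u - u*).
-5.73 = -β × (5.74 - 3.83) = -β × 1.91, so β = 5.73/1.91 = 3.00.

β ≈ 3.00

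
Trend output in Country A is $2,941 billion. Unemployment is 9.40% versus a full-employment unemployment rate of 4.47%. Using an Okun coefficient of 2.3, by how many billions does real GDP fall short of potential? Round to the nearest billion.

Output gap = -2.3 × (9.4 - 4.47) = -2.3 × 4.93 = -11.339%.
Actual GDP ≈ 2941 × 0.88661 ≈ 2608 billion, so the shortfall is 2941 - 2608 = 333 billion.

$333 billion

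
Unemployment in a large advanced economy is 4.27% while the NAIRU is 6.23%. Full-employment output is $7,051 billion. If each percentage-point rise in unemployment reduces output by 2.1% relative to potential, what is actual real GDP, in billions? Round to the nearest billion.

Unemployment gap = 4.27 - 6.23 = -1.96 points, so the output gap is -2.1 × (-1.96) = 4.116%.
Actual GDP = 7051 × (1 + 4.116/100) = 7051 × 1.04116 ≈ 7341 billion.

$7,341 billion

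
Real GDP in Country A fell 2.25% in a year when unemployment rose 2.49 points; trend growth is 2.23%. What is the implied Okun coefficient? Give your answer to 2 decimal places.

β ≈ 1.80

Growth form: g_Y = g_Y* - β × Δu, so β = (g_Y* - g_Y)/Δu.
β = (2.23 + 2.25)/2.49 = 4.48/2.49 = 1.80.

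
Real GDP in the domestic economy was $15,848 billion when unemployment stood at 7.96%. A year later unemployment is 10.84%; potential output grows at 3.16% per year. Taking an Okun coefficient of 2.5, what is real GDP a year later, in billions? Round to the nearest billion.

$15,208 billion

Δu = 10.84 - 7.96 = 2.88 points.
Okun's law (growth form): g_Y = g_Y* - β × Δu = 3.16 - 2.5 × (2.88) = 3.16 - 7.2 = -4.04%.
Real GDP in the next year = 15848 × (1 - 4.04/100) = 15848 × 0.9596 ≈ 15208 billion.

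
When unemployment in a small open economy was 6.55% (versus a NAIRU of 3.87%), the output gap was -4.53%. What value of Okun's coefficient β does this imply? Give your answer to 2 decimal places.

Okun's law: output gap = -β × (u - u*).
-4.53 = -β × (6.55 - 3.87) = -β × 2.68, so β = 4.53/2.68 = 1.69.

β ≈ 1.69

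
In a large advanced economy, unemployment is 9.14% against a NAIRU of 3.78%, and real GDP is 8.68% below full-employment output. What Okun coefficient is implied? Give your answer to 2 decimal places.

β ≈ 1.62

Okun's law: output gap = -β × (u - u*).
-8.68 = -β × (9.14 - 3.78) = -β × 5.36, so β = 8.68/5.36 = 1.62.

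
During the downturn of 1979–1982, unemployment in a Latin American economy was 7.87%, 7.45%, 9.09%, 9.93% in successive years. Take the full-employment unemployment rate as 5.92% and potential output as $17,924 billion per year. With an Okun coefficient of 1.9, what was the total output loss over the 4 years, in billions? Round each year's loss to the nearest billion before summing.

$3,631 billion

Year 1979: gap = -1.9 × (7.87 - 5.92) = -3.705%, loss ≈ 17924 × 3.705/100 ≈ 664.
Year 1980: gap = -1.9 × (7.45 - 5.92) = -2.907%, loss ≈ 17924 × 2.907/100 ≈ 521.
Year 1981: gap = -1.9 × (9.09 - 5.92) = -6.023%, loss ≈ 17924 × 6.023/100 ≈ 1080.
Year 1982: gap = -1.9 × (9.93 - 5.92) = -7.619%, loss ≈ 17924 × 7.619/100 ≈ 1366.
Total lost output = 664 + 521 + 1080 + 1366 = 3631 billion.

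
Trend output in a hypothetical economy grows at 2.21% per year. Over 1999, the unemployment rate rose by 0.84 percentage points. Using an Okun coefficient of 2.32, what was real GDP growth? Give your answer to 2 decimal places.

0.26%

Growth-rate Okun's law: g_Y = g_Y* - β × Δu.
g_Y = 2.21 - 2.32 × (0.84) = 2.21 - 1.9488 = 0.2612%, i.e. 0.26% to 2 d.p.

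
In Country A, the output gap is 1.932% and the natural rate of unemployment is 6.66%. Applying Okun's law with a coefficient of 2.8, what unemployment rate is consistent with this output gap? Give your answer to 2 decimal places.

From Okun's law, u - u* = -(output gap)/β = -(1.932)/2.8 = -0.69 points.
So u = 6.66 - 0.69 = 5.97%.

5.97%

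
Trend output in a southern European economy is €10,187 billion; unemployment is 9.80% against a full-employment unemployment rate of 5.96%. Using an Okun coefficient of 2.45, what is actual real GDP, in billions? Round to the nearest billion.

Unemployment gap = 9.8 - 5.96 = 3.84 points, so the output gap is -2.45 × 3.84 = -9.408%.
Actual GDP = 10187 × (1 - 9.408/100) = 10187 × 0.90592 ≈ 9229 billion.

€9,229 billion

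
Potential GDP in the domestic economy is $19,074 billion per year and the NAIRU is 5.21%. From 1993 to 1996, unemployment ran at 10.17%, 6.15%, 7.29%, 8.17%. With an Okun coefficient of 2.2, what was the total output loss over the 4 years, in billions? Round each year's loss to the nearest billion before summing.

$4,590 billion

Year 1993: gap = -2.2 × (10.17 - 5.21) = -10.912%, loss ≈ 19074 × 10.912/100 ≈ 2081.
Year 1994: gap = -2.2 × (6.15 - 5.21) = -2.068%, loss ≈ 19074 × 2.068/100 ≈ 394.
Year 1995: gap = -2.2 × (7.29 - 5.21) = -4.576%, loss ≈ 19074 × 4.576/100 ≈ 873.
Year 1996: gap = -2.2 × (8.17 - 5.21) = -6.512%, loss ≈ 19074 × 6.512/100 ≈ 1242.
Total lost output = 2081 + 394 + 873 + 1242 = 4590 billion.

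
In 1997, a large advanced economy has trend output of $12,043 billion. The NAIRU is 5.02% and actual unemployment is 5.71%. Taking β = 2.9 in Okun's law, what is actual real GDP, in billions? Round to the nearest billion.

$11,802 billion

Unemployment gap = 5.71 - 5.02 = 0.69 points, so the output gap is -2.9 × 0.69 = -2.001%.
Actual GDP = 12043 × (1 - 2.001/100) = 12043 × 0.97999 ≈ 11802 billion.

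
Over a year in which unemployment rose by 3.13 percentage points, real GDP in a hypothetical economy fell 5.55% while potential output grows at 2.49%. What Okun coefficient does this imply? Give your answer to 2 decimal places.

Growth form: g_Y = g_Y* - β × Δu, so β = (g_Y* - g_Y)/Δu.
β = (2.49 + 5.55)/3.13 = 8.04/3.13 = 2.57.

β ≈ 2.57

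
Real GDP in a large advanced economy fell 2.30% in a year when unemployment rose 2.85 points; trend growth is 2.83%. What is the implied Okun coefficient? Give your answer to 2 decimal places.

Growth form: g_Y = g_Y* - β × Δu, so β = (g_Y* - g_Y)/Δu.
β = (2.83 + 2.3)/2.85 = 5.13/2.85 = 1.80.

β ≈ 1.80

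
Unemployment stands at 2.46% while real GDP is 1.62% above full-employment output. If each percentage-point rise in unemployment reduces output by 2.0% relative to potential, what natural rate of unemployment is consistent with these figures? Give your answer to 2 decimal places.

3.27%

From Okun's law, u - u* = -(output gap)/β = -(1.62)/2.0 = -0.81 points.
So u* = 2.46 + 0.81 = 3.27%.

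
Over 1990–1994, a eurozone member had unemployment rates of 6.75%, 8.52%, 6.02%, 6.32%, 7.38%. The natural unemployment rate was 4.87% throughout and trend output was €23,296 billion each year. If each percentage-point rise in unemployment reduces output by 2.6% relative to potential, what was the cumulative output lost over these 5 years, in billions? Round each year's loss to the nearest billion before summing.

Year 1990: gap = -2.6 × (6.75 - 4.87) = -4.888%, loss ≈ 23296 × 4.888/100 ≈ 1139.
Year 1991: gap = -2.6 × (8.52 - 4.87) = -9.49%, loss ≈ 23296 × 9.49/100 ≈ 2211.
Year 1992: gap = -2.6 × (6.02 - 4.87) = -2.99%, loss ≈ 23296 × 2.99/100 ≈ 697.
Year 1993: gap = -2.6 × (6.32 - 4.87) = -3.77%, loss ≈ 23296 × 3.77/100 ≈ 878.
Year 1994: gap = -2.6 × (7.38 - 4.87) = -6.526%, loss ≈ 23296 × 6.526/100 ≈ 1520.
Total lost output = 1139 + 2211 + 697 + 878 + 1520 = 6445 billion.

€6,445 billion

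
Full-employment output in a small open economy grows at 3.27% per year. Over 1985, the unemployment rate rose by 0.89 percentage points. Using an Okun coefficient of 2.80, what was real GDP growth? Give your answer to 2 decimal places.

0.78%

Growth-rate Okun's law: g_Y = g_Y* - β × Δu.
g_Y = 3.27 - 2.80 × (0.89) = 3.27 - 2.492 = 0.778%, i.e. 0.78% to 2 d.p.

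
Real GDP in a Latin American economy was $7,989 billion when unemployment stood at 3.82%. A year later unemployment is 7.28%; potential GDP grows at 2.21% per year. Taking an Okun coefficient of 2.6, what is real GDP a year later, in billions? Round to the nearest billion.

Δu = 7.28 - 3.82 = 3.46 points.
Okun's law (growth form): g_Y = g_Y* - β × Δu = 2.21 - 2.6 × (3.46) = 2.21 - 8.996 = -6.786%.
Real GDP in the next year = 7989 × (1 - 6.786/100) = 7989 × 0.93214 ≈ 7447 billion.

$7,447 billion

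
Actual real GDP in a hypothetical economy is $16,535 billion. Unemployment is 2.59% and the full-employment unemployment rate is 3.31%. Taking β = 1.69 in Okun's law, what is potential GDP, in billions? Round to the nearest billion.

Unemployment gap = 2.59 - 3.31 = -0.72 points, so output gap = -1.69 × (-0.72) = 1.2168%.
Since Y = Y* × (1 + gap/100), Y* = 16535/1.012168 ≈ 16336 billion.

$16,336 billion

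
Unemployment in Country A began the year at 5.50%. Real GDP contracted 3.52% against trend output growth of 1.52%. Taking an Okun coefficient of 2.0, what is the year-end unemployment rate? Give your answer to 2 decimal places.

Growth-rate Okun's law: g_Y = g_Y* - β × Δu, so Δu = (g_Y* - g_Y)/β.
Δu = (1.52 + 3.52)/2.0 = 5.04/2.0 = 2.52 percentage points.
Year-end unemployment = 5.5 + 2.52 = 8.02%.

8.02%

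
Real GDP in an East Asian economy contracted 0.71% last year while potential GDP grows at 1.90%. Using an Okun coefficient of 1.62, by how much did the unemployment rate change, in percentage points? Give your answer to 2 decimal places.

Growth-rate Okun's law: g_Y = g_Y* - β × Δu, so Δu = (g_Y* - g_Y)/β.
Δu = (1.9 + 0.71)/1.62 = 2.61/1.62 = 1.61 percentage points.

1.61 percentage points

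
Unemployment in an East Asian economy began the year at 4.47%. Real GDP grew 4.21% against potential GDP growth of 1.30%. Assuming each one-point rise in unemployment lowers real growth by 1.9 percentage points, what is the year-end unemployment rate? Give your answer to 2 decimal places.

2.94%

Growth-rate Okun's law: g_Y = g_Y* - β × Δu, so Δu = (g_Y* - g_Y)/β.
Δu = (1.3 - 4.21)/1.9 = -2.91/1.9 = -1.53 percentage points.
Year-end unemployment = 4.47 - 1.53 = 2.94%.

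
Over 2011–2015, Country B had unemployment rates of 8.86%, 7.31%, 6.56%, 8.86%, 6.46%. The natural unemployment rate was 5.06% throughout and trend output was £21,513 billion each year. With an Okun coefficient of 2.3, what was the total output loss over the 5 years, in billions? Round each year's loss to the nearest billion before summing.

Year 2011: gap = -2.3 × (8.86 - 5.06) = -8.74%, loss ≈ 21513 × 8.74/100 ≈ 1880.
Year 2012: gap = -2.3 × (7.31 - 5.06) = -5.175%, loss ≈ 21513 × 5.175/100 ≈ 1113.
Year 2013: gap = -2.3 × (6.56 - 5.06) = -3.45%, loss ≈ 21513 × 3.45/100 ≈ 742.
Year 2014: gap = -2.3 × (8.86 - 5.06) = -8.74%, loss ≈ 21513 × 8.74/100 ≈ 1880.
Year 2015: gap = -2.3 × (6.46 - 5.06) = -3.22%, loss ≈ 21513 × 3.22/100 ≈ 693.
Total lost output = 1880 + 1113 + 742 + 1880 + 693 = 6308 billion.

£6,308 billion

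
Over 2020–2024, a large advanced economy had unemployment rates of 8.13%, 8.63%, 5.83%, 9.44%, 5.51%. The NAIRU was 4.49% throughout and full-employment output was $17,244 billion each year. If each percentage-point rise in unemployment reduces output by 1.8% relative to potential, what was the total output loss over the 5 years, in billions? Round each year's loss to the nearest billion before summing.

Year 2020: gap = -1.8 × (8.13 - 4.49) = -6.552%, loss ≈ 17244 × 6.552/100 ≈ 1130.
Year 2021: gap = -1.8 × (8.63 - 4.49) = -7.452%, loss ≈ 17244 × 7.452/100 ≈ 1285.
Year 2022: gap = -1.8 × (5.83 - 4.49) = -2.412%, loss ≈ 17244 × 2.412/100 ≈ 416.
Year 2023: gap = -1.8 × (9.44 - 4.49) = -8.91%, loss ≈ 17244 × 8.91/100 ≈ 1536.
Year 2024: gap = -1.8 × (5.51 - 4.49) = -1.836%, loss ≈ 17244 × 1.836/100 ≈ 317.
Total lost output = 1130 + 1285 + 416 + 1536 + 317 = 4684 billion.

$4,684 billion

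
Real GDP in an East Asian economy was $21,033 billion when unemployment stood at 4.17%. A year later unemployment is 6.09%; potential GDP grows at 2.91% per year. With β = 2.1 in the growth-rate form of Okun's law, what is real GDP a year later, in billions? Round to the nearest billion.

Δu = 6.09 - 4.17 = 1.92 points.
Okun's law (growth form): g_Y = g_Y* - β × Δu = 2.91 - 2.1 × (1.92) = 2.91 - 4.032 = -1.122%.
Real GDP in the next year = 21033 × (1 - 1.122/100) = 21033 × 0.98878 ≈ 20797 billion.

$20,797 billion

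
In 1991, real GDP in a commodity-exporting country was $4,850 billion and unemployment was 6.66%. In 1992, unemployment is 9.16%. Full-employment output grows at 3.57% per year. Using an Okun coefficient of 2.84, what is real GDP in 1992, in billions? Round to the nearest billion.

$4,679 billion

Δu = 9.16 - 6.66 = 2.5 points.
Okun's law (growth form): g_Y = g_Y* - β × Δu = 3.57 - 2.84 × (2.50) = 3.57 - 7.1 = -3.53%.
Real GDP in the next year = 4850 × (1 - 3.53/100) = 4850 × 0.9647 ≈ 4679 billion.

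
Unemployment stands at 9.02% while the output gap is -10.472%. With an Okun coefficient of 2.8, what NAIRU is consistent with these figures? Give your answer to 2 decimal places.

5.28%

From Okun's law, u - u* = -(output gap)/β = -(-10.472)/2.8 = 3.74 points.
So u* = 9.02 - 3.74 = 5.28%.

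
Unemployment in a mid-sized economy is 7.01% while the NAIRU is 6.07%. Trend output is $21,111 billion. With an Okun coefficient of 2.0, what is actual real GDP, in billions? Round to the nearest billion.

$20,714 billion

Unemployment gap = 7.01 - 6.07 = 0.94 points, so the output gap is -2 × 0.94 = -1.88%.
Actual GDP = 21111 × (1 - 1.88/100) = 21111 × 0.9812 ≈ 20714 billion.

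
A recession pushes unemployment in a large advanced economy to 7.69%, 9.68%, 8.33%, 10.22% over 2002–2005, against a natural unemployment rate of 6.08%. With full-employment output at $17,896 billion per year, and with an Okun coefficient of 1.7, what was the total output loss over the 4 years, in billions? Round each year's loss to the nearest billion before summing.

$3,530 billion

Year 2002: gap = -1.7 × (7.69 - 6.08) = -2.737%, loss ≈ 17896 × 2.737/100 ≈ 490.
Year 2003: gap = -1.7 × (9.68 - 6.08) = -6.12%, loss ≈ 17896 × 6.12/100 ≈ 1095.
Year 2004: gap = -1.7 × (8.33 - 6.08) = -3.825%, loss ≈ 17896 × 3.825/100 ≈ 685.
Year 2005: gap = -1.7 × (10.22 - 6.08) = -7.038%, loss ≈ 17896 × 7.038/100 ≈ 1260.
Total lost output = 490 + 1095 + 685 + 1260 = 3530 billion.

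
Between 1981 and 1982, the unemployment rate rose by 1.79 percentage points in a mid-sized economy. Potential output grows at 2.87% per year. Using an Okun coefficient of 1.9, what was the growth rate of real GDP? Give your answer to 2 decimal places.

-0.53%

Growth-rate Okun's law: g_Y = g_Y* - β × Δu.
g_Y = 2.87 - 1.9 × (1.79) = 2.87 - 3.401 = -0.531%, i.e. -0.53% to 2 d.p.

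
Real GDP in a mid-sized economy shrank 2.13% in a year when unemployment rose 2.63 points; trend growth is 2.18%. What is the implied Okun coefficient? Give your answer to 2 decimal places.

Growth form: g_Y = g_Y* - β × Δu, so β = (g_Y* - g_Y)/Δu.
β = (2.18 + 2.13)/2.63 = 4.31/2.63 = 1.64.

β ≈ 1.64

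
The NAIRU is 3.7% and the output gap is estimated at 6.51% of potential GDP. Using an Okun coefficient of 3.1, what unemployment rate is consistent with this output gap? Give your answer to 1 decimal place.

1.6%

From Okun's law, u - u* = -(output gap)/β = -(6.51)/3.1 = -2.1 points.
So u = 3.7 - 2.1 = 1.6%.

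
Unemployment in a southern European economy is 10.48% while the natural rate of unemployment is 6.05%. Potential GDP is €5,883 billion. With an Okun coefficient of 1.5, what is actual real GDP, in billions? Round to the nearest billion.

€5,492 billion

Unemployment gap = 10.48 - 6.05 = 4.43 points, so the output gap is -1.5 × 4.43 = -6.645%.
Actual GDP = 5883 × (1 - 6.645/100) = 5883 × 0.93355 ≈ 5492 billion.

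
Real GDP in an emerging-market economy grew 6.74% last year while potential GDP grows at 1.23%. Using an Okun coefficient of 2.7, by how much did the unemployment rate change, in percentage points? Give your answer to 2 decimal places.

Growth-rate Okun's law: g_Y = g_Y* - β × Δu, so Δu = (g_Y* - g_Y)/β.
Δu = (1.23 - 6.74)/2.7 = -5.51/2.7 = -2.04 percentage points.

-2.04 percentage points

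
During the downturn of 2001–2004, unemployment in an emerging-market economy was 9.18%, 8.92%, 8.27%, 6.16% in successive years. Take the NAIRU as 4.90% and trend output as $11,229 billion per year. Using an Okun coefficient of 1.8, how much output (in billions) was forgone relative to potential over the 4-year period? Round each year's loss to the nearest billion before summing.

Year 2001: gap = -1.8 × (9.18 - 4.9) = -7.704%, loss ≈ 11229 × 7.704/100 ≈ 865.
Year 2002: gap = -1.8 × (8.92 - 4.9) = -7.236%, loss ≈ 11229 × 7.236/100 ≈ 813.
Year 2003: gap = -1.8 × (8.27 - 4.9) = -6.066%, loss ≈ 11229 × 6.066/100 ≈ 681.
Year 2004: gap = -1.8 × (6.16 - 4.9) = -2.268%, loss ≈ 11229 × 2.268/100 ≈ 255.
Total lost output = 865 + 813 + 681 + 255 = 2614 billion.

$2,614 billion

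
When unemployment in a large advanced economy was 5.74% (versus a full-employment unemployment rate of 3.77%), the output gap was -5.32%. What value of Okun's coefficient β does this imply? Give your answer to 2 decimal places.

Okun's law: output gap = -β × (u - u*).
-5.32 = -β × (5.74 - 3.77) = -β × 1.97, so β = 5.32/1.97 = 2.70.

β ≈ 2.70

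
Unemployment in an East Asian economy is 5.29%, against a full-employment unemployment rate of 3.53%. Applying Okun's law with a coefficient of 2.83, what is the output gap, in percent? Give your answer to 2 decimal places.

-4.98%

The unemployment gap is 5.29 - 3.53 = 1.76 percentage points.
Okun's law gives an output gap of -2.83 × 1.76 = -4.9808%, i.e. 4.98% below potential.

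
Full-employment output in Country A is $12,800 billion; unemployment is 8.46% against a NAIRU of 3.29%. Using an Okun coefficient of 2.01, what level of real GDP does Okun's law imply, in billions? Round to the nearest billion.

Unemployment gap = 8.46 - 3.29 = 5.17 points, so the output gap is -2.01 × 5.17 = -10.3917%.
Actual GDP = 12800 × (1 - 10.3917/100) = 12800 × 0.896083 ≈ 11470 billion.

$11,470 billion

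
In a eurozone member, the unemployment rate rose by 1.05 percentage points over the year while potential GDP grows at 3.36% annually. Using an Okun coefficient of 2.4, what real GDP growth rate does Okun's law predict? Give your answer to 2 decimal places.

Growth-rate Okun's law: g_Y = g_Y* - β × Δu.
g_Y = 3.36 - 2.4 × (1.05) = 3.36 - 2.52 = 0.84%, i.e. 0.84% to 2 d.p.

0.84%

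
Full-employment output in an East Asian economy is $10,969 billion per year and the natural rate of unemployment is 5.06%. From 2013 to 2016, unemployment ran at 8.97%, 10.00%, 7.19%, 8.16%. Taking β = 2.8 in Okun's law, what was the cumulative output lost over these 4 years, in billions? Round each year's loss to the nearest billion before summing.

$4,324 billion

Year 2013: gap = -2.8 × (8.97 - 5.06) = -10.948%, loss ≈ 10969 × 10.948/100 ≈ 1201.
Year 2014: gap = -2.8 × (10 - 5.06) = -13.832%, loss ≈ 10969 × 13.832/100 ≈ 1517.
Year 2015: gap = -2.8 × (7.19 - 5.06) = -5.964%, loss ≈ 10969 × 5.964/100 ≈ 654.
Year 2016: gap = -2.8 × (8.16 - 5.06) = -8.68%, loss ≈ 10969 × 8.68/100 ≈ 952.
Total lost output = 1201 + 1517 + 654 + 952 = 4324 billion.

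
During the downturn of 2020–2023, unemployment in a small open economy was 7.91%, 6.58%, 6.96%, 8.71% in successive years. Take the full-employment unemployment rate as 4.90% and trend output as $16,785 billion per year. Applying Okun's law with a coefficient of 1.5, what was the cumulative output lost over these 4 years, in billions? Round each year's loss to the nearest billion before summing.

$2,659 billion

Year 2020: gap = -1.5 × (7.91 - 4.9) = -4.515%, loss ≈ 16785 × 4.515/100 ≈ 758.
Year 2021: gap = -1.5 × (6.58 - 4.9) = -2.52%, loss ≈ 16785 × 2.52/100 ≈ 423.
Year 2022: gap = -1.5 × (6.96 - 4.9) = -3.09%, loss ≈ 16785 × 3.09/100 ≈ 519.
Year 2023: gap = -1.5 × (8.71 - 4.9) = -5.715%, loss ≈ 16785 × 5.715/100 ≈ 959.
Total lost output = 758 + 423 + 519 + 959 = 2659 billion.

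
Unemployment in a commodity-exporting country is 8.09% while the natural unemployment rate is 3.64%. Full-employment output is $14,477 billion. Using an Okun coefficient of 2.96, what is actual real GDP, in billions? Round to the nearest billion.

$12,570 billion

Unemployment gap = 8.09 - 3.64 = 4.45 points, so the output gap is -2.96 × 4.45 = -13.172%.
Actual GDP = 14477 × (1 - 13.172/100) = 14477 × 0.86828 ≈ 12570 billion.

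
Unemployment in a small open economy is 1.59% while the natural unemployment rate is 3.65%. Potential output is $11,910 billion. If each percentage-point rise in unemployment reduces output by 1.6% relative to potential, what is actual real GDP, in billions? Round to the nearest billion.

$12,303 billion

Unemployment gap = 1.59 - 3.65 = -2.06 points, so the output gap is -1.6 × (-2.06) = 3.296%.
Actual GDP = 11910 × (1 + 3.296/100) = 11910 × 1.03296 ≈ 12303 billion.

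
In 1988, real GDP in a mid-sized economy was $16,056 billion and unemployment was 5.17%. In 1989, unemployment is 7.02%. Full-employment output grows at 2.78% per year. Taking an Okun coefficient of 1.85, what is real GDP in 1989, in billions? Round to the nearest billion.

$15,953 billion

Δu = 7.02 - 5.17 = 1.85 points.
Okun's law (growth form): g_Y = g_Y* - β × Δu = 2.78 - 1.85 × (1.85) = 2.78 - 3.4225 = -0.6425%.
Real GDP in the next year = 16056 × (1 - 0.6425/100) = 16056 × 0.993575 ≈ 15953 billion.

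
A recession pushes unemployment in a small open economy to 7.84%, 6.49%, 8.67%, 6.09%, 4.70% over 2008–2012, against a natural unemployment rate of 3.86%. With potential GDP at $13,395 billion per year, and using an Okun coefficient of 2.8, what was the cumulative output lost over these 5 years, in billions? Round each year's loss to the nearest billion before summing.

$5,434 billion

Year 2008: gap = -2.8 × (7.84 - 3.86) = -11.144%, loss ≈ 13395 × 11.144/100 ≈ 1493.
Year 2009: gap = -2.8 × (6.49 - 3.86) = -7.364%, loss ≈ 13395 × 7.364/100 ≈ 986.
Year 2010: gap = -2.8 × (8.67 - 3.86) = -13.468%, loss ≈ 13395 × 13.468/100 ≈ 1804.
Year 2011: gap = -2.8 × (6.09 - 3.86) = -6.244%, loss ≈ 13395 × 6.244/100 ≈ 836.
Year 2012: gap = -2.8 × (4.7 - 3.86) = -2.352%, loss ≈ 13395 × 2.352/100 ≈ 315.
Total lost output = 1493 + 986 + 1804 + 836 + 315 = 5434 billion.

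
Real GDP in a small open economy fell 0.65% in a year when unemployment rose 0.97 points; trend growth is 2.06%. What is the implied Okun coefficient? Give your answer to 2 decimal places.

Growth form: g_Y = g_Y* - β × Δu, so β = (g_Y* - g_Y)/Δu.
β = (2.06 + 0.65)/0.97 = 2.71/0.97 = 2.79.

β ≈ 2.79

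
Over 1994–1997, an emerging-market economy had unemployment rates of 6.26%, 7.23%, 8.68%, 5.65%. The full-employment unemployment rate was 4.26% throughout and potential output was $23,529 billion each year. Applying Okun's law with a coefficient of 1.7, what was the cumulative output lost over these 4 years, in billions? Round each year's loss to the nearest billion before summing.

Year 1994: gap = -1.7 × (6.26 - 4.26) = -3.4%, loss ≈ 23529 × 3.4/100 ≈ 800.
Year 1995: gap = -1.7 × (7.23 - 4.26) = -5.049%, loss ≈ 23529 × 5.049/100 ≈ 1188.
Year 1996: gap = -1.7 × (8.68 - 4.26) = -7.514%, loss ≈ 23529 × 7.514/100 ≈ 1768.
Year 1997: gap = -1.7 × (5.65 - 4.26) = -2.363%, loss ≈ 23529 × 2.363/100 ≈ 556.
Total lost output = 800 + 1188 + 1768 + 556 = 4312 billion.

$4,312 billion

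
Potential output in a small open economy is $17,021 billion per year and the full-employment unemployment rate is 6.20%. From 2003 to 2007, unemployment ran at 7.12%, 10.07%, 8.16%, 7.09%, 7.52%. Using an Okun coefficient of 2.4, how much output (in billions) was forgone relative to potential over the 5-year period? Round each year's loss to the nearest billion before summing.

Year 2003: gap = -2.4 × (7.12 - 6.2) = -2.208%, loss ≈ 17021 × 2.208/100 ≈ 376.
Year 2004: gap = -2.4 × (10.07 - 6.2) = -9.288%, loss ≈ 17021 × 9.288/100 ≈ 1581.
Year 2005: gap = -2.4 × (8.16 - 6.2) = -4.704%, loss ≈ 17021 × 4.704/100 ≈ 801.
Year 2006: gap = -2.4 × (7.09 - 6.2) = -2.136%, loss ≈ 17021 × 2.136/100 ≈ 364.
Year 2007: gap = -2.4 × (7.52 - 6.2) = -3.168%, loss ≈ 17021 × 3.168/100 ≈ 539.
Total lost output = 376 + 1581 + 801 + 364 + 539 = 3661 billion.

$3,661 billion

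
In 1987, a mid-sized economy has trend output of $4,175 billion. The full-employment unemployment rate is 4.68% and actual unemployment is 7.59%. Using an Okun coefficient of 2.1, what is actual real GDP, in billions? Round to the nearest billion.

Unemployment gap = 7.59 - 4.68 = 2.91 points, so the output gap is -2.1 × 2.91 = -6.111%.
Actual GDP = 4175 × (1 - 6.111/100) = 4175 × 0.93889 ≈ 3920 billion.

$3,920 billion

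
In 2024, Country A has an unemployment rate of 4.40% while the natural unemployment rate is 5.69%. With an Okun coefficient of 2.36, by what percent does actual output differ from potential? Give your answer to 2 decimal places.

The unemployment gap is 4.4 - 5.69 = -1.29 percentage points.
Okun's law gives an output gap of -2.36 × (-1.29) = 3.0444%, i.e. 3.04% above potential.

3.04%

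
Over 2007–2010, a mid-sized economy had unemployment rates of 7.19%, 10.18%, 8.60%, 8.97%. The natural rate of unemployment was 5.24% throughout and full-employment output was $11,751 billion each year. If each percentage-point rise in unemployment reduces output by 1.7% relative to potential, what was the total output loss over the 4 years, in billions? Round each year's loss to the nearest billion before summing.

Year 2007: gap = -1.7 × (7.19 - 5.24) = -3.315%, loss ≈ 11751 × 3.315/100 ≈ 390.
Year 2008: gap = -1.7 × (10.18 - 5.24) = -8.398%, loss ≈ 11751 × 8.398/100 ≈ 987.
Year 2009: gap = -1.7 × (8.6 - 5.24) = -5.712%, loss ≈ 11751 × 5.712/100 ≈ 671.
Year 2010: gap = -1.7 × (8.97 - 5.24) = -6.341%, loss ≈ 11751 × 6.341/100 ≈ 745.
Total lost output = 390 + 987 + 671 + 745 = 2793 billion.

$2,793 billion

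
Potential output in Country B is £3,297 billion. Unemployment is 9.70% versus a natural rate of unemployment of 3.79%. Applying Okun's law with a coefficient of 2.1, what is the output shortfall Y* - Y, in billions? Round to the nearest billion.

Output gap = -2.1 × (9.7 - 3.79) = -2.1 × 5.91 = -12.411%.
Actual GDP ≈ 3297 × 0.87589 ≈ 2888 billion, so the shortfall is 3297 - 2888 = 409 billion.

£409 billion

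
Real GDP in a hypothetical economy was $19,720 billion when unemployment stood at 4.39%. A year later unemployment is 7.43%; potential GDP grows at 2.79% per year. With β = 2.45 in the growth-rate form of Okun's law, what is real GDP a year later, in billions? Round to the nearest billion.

Δu = 7.43 - 4.39 = 3.04 points.
Okun's law (growth form): g_Y = g_Y* - β × Δu = 2.79 - 2.45 × (3.04) = 2.79 - 7.448 = -4.658%.
Real GDP in the next year = 19720 × (1 - 4.658/100) = 19720 × 0.95342 ≈ 18801 billion.

$18,801 billion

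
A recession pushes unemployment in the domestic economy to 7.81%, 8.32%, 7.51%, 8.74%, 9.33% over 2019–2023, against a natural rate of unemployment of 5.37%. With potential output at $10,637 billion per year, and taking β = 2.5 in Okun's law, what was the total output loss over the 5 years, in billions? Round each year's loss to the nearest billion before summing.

$3,951 billion

Year 2019: gap = -2.5 × (7.81 - 5.37) = -6.1%, loss ≈ 10637 × 6.1/100 ≈ 649.
Year 2020: gap = -2.5 × (8.32 - 5.37) = -7.375%, loss ≈ 10637 × 7.375/100 ≈ 784.
Year 2021: gap = -2.5 × (7.51 - 5.37) = -5.35%, loss ≈ 10637 × 5.35/100 ≈ 569.
Year 2022: gap = -2.5 × (8.74 - 5.37) = -8.425%, loss ≈ 10637 × 8.425/100 ≈ 896.
Year 2023: gap = -2.5 × (9.33 - 5.37) = -9.9%, loss ≈ 10637 × 9.9/100 ≈ 1053.
Total lost output = 649 + 784 + 569 + 896 + 1053 = 3951 billion.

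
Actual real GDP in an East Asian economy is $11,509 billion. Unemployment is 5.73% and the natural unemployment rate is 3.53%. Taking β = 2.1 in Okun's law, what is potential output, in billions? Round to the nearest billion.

Unemployment gap = 5.73 - 3.53 = 2.2 points, so output gap = -2.1 × 2.2 = -4.62%.
Since Y = Y* × (1 + gap/100), Y* = 11509/0.9538 ≈ 12066 billion.

$12,066 billion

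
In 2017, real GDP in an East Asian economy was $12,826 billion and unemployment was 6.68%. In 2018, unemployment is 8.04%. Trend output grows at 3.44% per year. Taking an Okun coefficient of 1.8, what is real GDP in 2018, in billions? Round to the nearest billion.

Δu = 8.04 - 6.68 = 1.36 points.
Okun's law (growth form): g_Y = g_Y* - β × Δu = 3.44 - 1.8 × (1.36) = 3.44 - 2.448 = 0.992%.
Real GDP in the next year = 12826 × (1 + 0.992/100) = 12826 × 1.00992 ≈ 12953 billion.

$12,953 billion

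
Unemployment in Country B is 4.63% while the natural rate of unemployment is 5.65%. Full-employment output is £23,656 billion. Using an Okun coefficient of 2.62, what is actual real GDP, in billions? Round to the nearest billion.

Unemployment gap = 4.63 - 5.65 = -1.02 points, so the output gap is -2.62 × (-1.02) = 2.6724%.
Actual GDP = 23656 × (1 + 2.6724/100) = 23656 × 1.026724 ≈ 24288 billion.

£24,288 billion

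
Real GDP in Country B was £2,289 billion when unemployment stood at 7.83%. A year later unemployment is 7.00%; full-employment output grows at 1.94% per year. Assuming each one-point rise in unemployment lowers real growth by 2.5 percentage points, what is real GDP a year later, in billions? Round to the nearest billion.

Δu = 7 - 7.83 = -0.83 points.
Okun's law (growth form): g_Y = g_Y* - β × Δu = 1.94 - 2.5 × (-0.83) = 1.94 + 2.075 = 4.015%.
Real GDP in the next year = 2289 × (1 + 4.015/100) = 2289 × 1.04015 ≈ 2381 billion.

£2,381 billion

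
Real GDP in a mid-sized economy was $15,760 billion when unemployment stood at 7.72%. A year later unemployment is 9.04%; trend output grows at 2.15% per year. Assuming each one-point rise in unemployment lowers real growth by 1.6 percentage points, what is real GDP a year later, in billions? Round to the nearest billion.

$15,766 billion

Δu = 9.04 - 7.72 = 1.32 points.
Okun's law (growth form): g_Y = g_Y* - β × Δu = 2.15 - 1.6 × (1.32) = 2.15 - 2.112 = 0.038%.
Real GDP in the next year = 15760 × (1 + 0.038/100) = 15760 × 1.00038 ≈ 15766 billion.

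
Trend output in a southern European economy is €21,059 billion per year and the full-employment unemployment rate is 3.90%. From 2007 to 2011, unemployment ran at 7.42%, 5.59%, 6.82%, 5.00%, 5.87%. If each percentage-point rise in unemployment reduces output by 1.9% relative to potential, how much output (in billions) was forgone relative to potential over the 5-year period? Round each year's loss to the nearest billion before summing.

€4,480 billion

Year 2007: gap = -1.9 × (7.42 - 3.9) = -6.688%, loss ≈ 21059 × 6.688/100 ≈ 1408.
Year 2008: gap = -1.9 × (5.59 - 3.9) = -3.211%, loss ≈ 21059 × 3.211/100 ≈ 676.
Year 2009: gap = -1.9 × (6.82 - 3.9) = -5.548%, loss ≈ 21059 × 5.548/100 ≈ 1168.
Year 2010: gap = -1.9 × (5 - 3.9) = -2.09%, loss ≈ 21059 × 2.09/100 ≈ 440.
Year 2011: gap = -1.9 × (5.87 - 3.9) = -3.743%, loss ≈ 21059 × 3.743/100 ≈ 788.
Total lost output = 1408 + 676 + 1168 + 440 + 788 = 4480 billion.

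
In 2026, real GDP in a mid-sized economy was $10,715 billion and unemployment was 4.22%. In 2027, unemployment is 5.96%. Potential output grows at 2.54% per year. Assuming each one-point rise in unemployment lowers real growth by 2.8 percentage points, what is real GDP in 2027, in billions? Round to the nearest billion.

$10,465 billion

Δu = 5.96 - 4.22 = 1.74 points.
Okun's law (growth form): g_Y = g_Y* - β × Δu = 2.54 - 2.8 × (1.74) = 2.54 - 4.872 = -2.332%.
Real GDP in the next year = 10715 × (1 - 2.332/100) = 10715 × 0.97668 ≈ 10465 billion.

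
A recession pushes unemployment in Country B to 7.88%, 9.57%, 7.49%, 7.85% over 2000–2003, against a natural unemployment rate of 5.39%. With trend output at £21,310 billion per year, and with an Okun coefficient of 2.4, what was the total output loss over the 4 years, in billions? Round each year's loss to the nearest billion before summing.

Year 2000: gap = -2.4 × (7.88 - 5.39) = -5.976%, loss ≈ 21310 × 5.976/100 ≈ 1273.
Year 2001: gap = -2.4 × (9.57 - 5.39) = -10.032%, loss ≈ 21310 × 10.032/100 ≈ 2138.
Year 2002: gap = -2.4 × (7.49 - 5.39) = -5.04%, loss ≈ 21310 × 5.04/100 ≈ 1074.
Year 2003: gap = -2.4 × (7.85 - 5.39) = -5.904%, loss ≈ 21310 × 5.904/100 ≈ 1258.
Total lost output = 1273 + 2138 + 1074 + 1258 = 5743 billion.

£5,743 billion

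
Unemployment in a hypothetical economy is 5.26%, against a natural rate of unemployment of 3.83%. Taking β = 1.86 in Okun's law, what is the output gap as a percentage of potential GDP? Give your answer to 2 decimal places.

The unemployment gap is 5.26 - 3.83 = 1.43 percentage points.
Okun's law gives an output gap of -1.86 × 1.43 = -2.6598%, i.e. 2.66% below potential.

-2.66%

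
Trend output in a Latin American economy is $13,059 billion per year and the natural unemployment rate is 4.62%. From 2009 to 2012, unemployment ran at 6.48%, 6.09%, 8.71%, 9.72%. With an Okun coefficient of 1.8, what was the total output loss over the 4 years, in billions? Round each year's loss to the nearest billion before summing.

$2,943 billion

Year 2009: gap = -1.8 × (6.48 - 4.62) = -3.348%, loss ≈ 13059 × 3.348/100 ≈ 437.
Year 2010: gap = -1.8 × (6.09 - 4.62) = -2.646%, loss ≈ 13059 × 2.646/100 ≈ 346.
Year 2011: gap = -1.8 × (8.71 - 4.62) = -7.362%, loss ≈ 13059 × 7.362/100 ≈ 961.
Year 2012: gap = -1.8 × (9.72 - 4.62) = -9.18%, loss ≈ 13059 × 9.18/100 ≈ 1199.
Total lost output = 437 + 346 + 961 + 1199 = 2943 billion.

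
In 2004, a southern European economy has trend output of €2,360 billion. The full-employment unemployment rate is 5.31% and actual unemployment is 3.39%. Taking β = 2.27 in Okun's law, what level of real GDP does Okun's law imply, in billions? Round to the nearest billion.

Unemployment gap = 3.39 - 5.31 = -1.92 points, so the output gap is -2.27 × (-1.92) = 4.3584%.
Actual GDP = 2360 × (1 + 4.3584/100) = 2360 × 1.043584 ≈ 2463 billion.

€2,463 billion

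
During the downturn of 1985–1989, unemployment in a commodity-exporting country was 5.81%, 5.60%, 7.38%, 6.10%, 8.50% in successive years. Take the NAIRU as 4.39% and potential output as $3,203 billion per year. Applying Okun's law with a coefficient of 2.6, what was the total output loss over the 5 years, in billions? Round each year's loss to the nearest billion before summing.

Year 1985: gap = -2.6 × (5.81 - 4.39) = -3.692%, loss ≈ 3203 × 3.692/100 ≈ 118.
Year 1986: gap = -2.6 × (5.6 - 4.39) = -3.146%, loss ≈ 3203 × 3.146/100 ≈ 101.
Year 1987: gap = -2.6 × (7.38 - 4.39) = -7.774%, loss ≈ 3203 × 7.774/100 ≈ 249.
Year 1988: gap = -2.6 × (6.1 - 4.39) = -4.446%, loss ≈ 3203 × 4.446/100 ≈ 142.
Year 1989: gap = -2.6 × (8.5 - 4.39) = -10.686%, loss ≈ 3203 × 10.686/100 ≈ 342.
Total lost output = 118 + 101 + 249 + 142 + 342 = 952 billion.

$952 billion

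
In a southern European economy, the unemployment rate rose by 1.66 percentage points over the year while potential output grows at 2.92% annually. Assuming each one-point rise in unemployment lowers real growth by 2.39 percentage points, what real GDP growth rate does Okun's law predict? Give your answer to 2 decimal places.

-1.05%

Growth-rate Okun's law: g_Y = g_Y* - β × Δu.
g_Y = 2.92 - 2.39 × (1.66) = 2.92 - 3.9674 = -1.0474%, i.e. -1.05% to 2 d.p.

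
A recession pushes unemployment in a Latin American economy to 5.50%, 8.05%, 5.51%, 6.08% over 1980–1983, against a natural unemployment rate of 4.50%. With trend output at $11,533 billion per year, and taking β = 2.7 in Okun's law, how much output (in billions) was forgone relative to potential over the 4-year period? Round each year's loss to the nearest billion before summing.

$2,223 billion

Year 1980: gap = -2.7 × (5.5 - 4.5) = -2.7%, loss ≈ 11533 × 2.7/100 ≈ 311.
Year 1981: gap = -2.7 × (8.05 - 4.5) = -9.585%, loss ≈ 11533 × 9.585/100 ≈ 1105.
Year 1982: gap = -2.7 × (5.51 - 4.5) = -2.727%, loss ≈ 11533 × 2.727/100 ≈ 315.
Year 1983: gap = -2.7 × (6.08 - 4.5) = -4.266%, loss ≈ 11533 × 4.266/100 ≈ 492.
Total lost output = 311 + 1105 + 315 + 492 = 2223 billion.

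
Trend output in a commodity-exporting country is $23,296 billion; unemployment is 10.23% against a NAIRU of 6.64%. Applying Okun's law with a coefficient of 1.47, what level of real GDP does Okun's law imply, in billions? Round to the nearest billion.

Unemployment gap = 10.23 - 6.64 = 3.59 points, so the output gap is -1.47 × 3.59 = -5.2773%.
Actual GDP = 23296 × (1 - 5.2773/100) = 23296 × 0.947227 ≈ 22067 billion.

$22,067 billion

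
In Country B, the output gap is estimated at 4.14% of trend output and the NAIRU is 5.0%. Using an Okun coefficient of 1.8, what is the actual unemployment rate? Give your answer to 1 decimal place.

2.7%

From Okun's law, u - u* = -(output gap)/β = -(4.14)/1.8 = -2.3 points.
So u = 5 - 2.3 = 2.7%.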